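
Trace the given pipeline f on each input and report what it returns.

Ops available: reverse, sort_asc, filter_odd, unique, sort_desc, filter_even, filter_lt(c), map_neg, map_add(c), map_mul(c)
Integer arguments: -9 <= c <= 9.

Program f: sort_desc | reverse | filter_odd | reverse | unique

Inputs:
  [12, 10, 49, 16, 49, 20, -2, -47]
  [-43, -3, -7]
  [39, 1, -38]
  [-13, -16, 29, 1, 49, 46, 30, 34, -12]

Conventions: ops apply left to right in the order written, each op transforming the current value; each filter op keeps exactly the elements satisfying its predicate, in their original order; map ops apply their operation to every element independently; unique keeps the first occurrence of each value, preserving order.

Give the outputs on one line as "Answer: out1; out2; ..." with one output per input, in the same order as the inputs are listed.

Execution, op by op:
  [12, 10, 49, 16, 49, 20, -2, -47] -> [49, 49, 20, 16, 12, 10, -2, -47] -> [-47, -2, 10, 12, 16, 20, 49, 49] -> [-47, 49, 49] -> [49, 49, -47] -> [49, -47]
  [-43, -3, -7] -> [-3, -7, -43] -> [-43, -7, -3] -> [-43, -7, -3] -> [-3, -7, -43] -> [-3, -7, -43]
  [39, 1, -38] -> [39, 1, -38] -> [-38, 1, 39] -> [1, 39] -> [39, 1] -> [39, 1]
  [-13, -16, 29, 1, 49, 46, 30, 34, -12] -> [49, 46, 34, 30, 29, 1, -12, -13, -16] -> [-16, -13, -12, 1, 29, 30, 34, 46, 49] -> [-13, 1, 29, 49] -> [49, 29, 1, -13] -> [49, 29, 1, -13]

[49, -47]; [-3, -7, -43]; [39, 1]; [49, 29, 1, -13]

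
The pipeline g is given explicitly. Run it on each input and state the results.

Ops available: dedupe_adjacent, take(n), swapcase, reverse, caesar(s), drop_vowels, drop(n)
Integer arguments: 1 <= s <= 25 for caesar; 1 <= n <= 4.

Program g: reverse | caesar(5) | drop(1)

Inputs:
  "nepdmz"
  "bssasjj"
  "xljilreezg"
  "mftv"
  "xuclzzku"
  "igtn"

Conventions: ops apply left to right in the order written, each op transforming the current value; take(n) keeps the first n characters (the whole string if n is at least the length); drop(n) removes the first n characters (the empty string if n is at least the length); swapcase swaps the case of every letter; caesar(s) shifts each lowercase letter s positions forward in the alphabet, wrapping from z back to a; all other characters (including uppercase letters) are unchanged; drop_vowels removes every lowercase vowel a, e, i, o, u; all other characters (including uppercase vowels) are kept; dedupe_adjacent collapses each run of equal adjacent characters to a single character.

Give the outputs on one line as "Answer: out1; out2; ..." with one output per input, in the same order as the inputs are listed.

Execution, op by op:
  "nepdmz" -> "zmdpen" -> "eriujs" -> "riujs"
  "bssasjj" -> "jjsassb" -> "ooxfxxg" -> "oxfxxg"
  "xljilreezg" -> "gzeerlijlx" -> "lejjwqnoqc" -> "ejjwqnoqc"
  "mftv" -> "vtfm" -> "aykr" -> "ykr"
  "xuclzzku" -> "ukzzlcux" -> "zpeeqhzc" -> "peeqhzc"
  "igtn" -> "ntgi" -> "syln" -> "yln"

"riujs"; "oxfxxg"; "ejjwqnoqc"; "ykr"; "peeqhzc"; "yln"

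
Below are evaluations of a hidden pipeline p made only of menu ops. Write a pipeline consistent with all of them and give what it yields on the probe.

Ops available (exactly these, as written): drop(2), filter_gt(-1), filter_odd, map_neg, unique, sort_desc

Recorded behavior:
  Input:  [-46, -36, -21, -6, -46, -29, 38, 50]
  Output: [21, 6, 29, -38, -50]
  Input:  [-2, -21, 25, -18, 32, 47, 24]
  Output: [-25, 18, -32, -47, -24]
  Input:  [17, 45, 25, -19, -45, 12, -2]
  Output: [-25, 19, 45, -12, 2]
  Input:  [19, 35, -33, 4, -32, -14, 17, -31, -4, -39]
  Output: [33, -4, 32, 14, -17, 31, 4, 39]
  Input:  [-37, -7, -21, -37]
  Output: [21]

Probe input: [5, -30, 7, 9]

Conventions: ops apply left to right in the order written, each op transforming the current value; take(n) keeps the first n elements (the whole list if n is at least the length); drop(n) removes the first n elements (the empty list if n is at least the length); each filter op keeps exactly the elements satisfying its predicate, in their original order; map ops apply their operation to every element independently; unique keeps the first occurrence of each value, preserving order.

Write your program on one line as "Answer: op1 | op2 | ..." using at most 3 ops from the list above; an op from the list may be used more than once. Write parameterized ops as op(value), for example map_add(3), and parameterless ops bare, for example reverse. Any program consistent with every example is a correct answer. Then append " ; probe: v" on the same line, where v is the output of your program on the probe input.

unique | map_neg | drop(2) ; probe: [-7, -9]

Check, running the answer program on each example:
  [-46, -36, -21, -6, -46, -29, 38, 50] -> [-46, -36, -21, -6, -29, 38, 50] -> [46, 36, 21, 6, 29, -38, -50] -> [21, 6, 29, -38, -50]
  [-2, -21, 25, -18, 32, 47, 24] -> [-2, -21, 25, -18, 32, 47, 24] -> [2, 21, -25, 18, -32, -47, -24] -> [-25, 18, -32, -47, -24]
  [17, 45, 25, -19, -45, 12, -2] -> [17, 45, 25, -19, -45, 12, -2] -> [-17, -45, -25, 19, 45, -12, 2] -> [-25, 19, 45, -12, 2]
  [19, 35, -33, 4, -32, -14, 17, -31, -4, -39] -> [19, 35, -33, 4, -32, -14, 17, -31, -4, -39] -> [-19, -35, 33, -4, 32, 14, -17, 31, 4, 39] -> [33, -4, 32, 14, -17, 31, 4, 39]
  [-37, -7, -21, -37] -> [-37, -7, -21] -> [37, 7, 21] -> [21]
  probe: [5, -30, 7, 9] -> [5, -30, 7, 9] -> [-5, 30, -7, -9] -> [-7, -9]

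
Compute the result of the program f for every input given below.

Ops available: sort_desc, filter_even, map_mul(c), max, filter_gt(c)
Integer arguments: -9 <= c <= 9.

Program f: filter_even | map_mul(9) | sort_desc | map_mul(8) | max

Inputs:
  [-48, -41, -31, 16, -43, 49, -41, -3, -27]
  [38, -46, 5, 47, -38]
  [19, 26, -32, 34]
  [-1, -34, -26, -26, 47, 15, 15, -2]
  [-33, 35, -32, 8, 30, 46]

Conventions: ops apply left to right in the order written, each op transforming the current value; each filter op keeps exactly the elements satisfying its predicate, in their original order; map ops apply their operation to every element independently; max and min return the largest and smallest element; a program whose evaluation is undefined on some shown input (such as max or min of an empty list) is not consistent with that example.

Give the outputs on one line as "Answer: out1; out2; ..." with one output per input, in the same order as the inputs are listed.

1152; 2736; 2448; -144; 3312

Execution, op by op:
  [-48, -41, -31, 16, -43, 49, -41, -3, -27] -> [-48, 16] -> [-432, 144] -> [144, -432] -> [1152, -3456] -> 1152
  [38, -46, 5, 47, -38] -> [38, -46, -38] -> [342, -414, -342] -> [342, -342, -414] -> [2736, -2736, -3312] -> 2736
  [19, 26, -32, 34] -> [26, -32, 34] -> [234, -288, 306] -> [306, 234, -288] -> [2448, 1872, -2304] -> 2448
  [-1, -34, -26, -26, 47, 15, 15, -2] -> [-34, -26, -26, -2] -> [-306, -234, -234, -18] -> [-18, -234, -234, -306] -> [-144, -1872, -1872, -2448] -> -144
  [-33, 35, -32, 8, 30, 46] -> [-32, 8, 30, 46] -> [-288, 72, 270, 414] -> [414, 270, 72, -288] -> [3312, 2160, 576, -2304] -> 3312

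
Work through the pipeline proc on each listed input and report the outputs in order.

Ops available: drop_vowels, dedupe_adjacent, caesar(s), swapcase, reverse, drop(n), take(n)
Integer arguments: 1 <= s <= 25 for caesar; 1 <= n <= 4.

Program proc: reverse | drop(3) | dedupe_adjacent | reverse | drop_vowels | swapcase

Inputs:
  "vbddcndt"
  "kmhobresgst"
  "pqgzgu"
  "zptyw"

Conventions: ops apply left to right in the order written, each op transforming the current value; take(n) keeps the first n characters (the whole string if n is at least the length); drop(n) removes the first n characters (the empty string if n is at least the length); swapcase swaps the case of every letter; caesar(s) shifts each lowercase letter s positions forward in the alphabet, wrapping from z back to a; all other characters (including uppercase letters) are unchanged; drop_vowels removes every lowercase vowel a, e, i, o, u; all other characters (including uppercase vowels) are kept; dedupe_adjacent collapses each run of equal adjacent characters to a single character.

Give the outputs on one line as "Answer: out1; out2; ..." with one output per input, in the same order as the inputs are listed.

Execution, op by op:
  "vbddcndt" -> "tdncddbv" -> "cddbv" -> "cdbv" -> "vbdc" -> "vbdc" -> "VBDC"
  "kmhobresgst" -> "tsgserbohmk" -> "serbohmk" -> "serbohmk" -> "kmhobres" -> "kmhbrs" -> "KMHBRS"
  "pqgzgu" -> "ugzgqp" -> "gqp" -> "gqp" -> "pqg" -> "pqg" -> "PQG"
  "zptyw" -> "wytpz" -> "pz" -> "pz" -> "zp" -> "zp" -> "ZP"

"VBDC"; "KMHBRS"; "PQG"; "ZP"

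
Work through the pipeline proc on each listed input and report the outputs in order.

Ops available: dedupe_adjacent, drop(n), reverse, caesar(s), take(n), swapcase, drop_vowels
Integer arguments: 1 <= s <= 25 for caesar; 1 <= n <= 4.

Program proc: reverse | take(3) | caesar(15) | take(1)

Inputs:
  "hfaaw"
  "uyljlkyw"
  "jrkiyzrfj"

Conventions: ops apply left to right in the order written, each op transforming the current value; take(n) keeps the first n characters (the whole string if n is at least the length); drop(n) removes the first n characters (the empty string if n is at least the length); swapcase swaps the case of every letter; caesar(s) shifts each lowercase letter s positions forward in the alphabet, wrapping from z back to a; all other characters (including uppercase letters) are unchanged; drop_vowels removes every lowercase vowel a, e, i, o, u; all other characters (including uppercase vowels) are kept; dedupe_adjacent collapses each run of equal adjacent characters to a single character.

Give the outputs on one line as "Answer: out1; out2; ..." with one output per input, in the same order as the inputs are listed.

Execution, op by op:
  "hfaaw" -> "waafh" -> "waa" -> "lpp" -> "l"
  "uyljlkyw" -> "wykljlyu" -> "wyk" -> "lnz" -> "l"
  "jrkiyzrfj" -> "jfrzyikrj" -> "jfr" -> "yug" -> "y"

"l"; "l"; "y"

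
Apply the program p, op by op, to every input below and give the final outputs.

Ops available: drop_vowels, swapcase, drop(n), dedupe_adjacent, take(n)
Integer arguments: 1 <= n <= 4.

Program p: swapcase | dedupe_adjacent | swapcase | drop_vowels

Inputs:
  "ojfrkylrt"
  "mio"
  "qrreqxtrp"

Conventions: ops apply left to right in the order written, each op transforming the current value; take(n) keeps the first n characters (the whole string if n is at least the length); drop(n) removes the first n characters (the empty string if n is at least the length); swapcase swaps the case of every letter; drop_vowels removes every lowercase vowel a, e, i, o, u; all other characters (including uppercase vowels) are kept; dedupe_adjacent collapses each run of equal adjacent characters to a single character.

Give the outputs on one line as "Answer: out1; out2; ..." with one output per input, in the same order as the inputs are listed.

"jfrkylrt"; "m"; "qrqxtrp"

Execution, op by op:
  "ojfrkylrt" -> "OJFRKYLRT" -> "OJFRKYLRT" -> "ojfrkylrt" -> "jfrkylrt"
  "mio" -> "MIO" -> "MIO" -> "mio" -> "m"
  "qrreqxtrp" -> "QRREQXTRP" -> "QREQXTRP" -> "qreqxtrp" -> "qrqxtrp"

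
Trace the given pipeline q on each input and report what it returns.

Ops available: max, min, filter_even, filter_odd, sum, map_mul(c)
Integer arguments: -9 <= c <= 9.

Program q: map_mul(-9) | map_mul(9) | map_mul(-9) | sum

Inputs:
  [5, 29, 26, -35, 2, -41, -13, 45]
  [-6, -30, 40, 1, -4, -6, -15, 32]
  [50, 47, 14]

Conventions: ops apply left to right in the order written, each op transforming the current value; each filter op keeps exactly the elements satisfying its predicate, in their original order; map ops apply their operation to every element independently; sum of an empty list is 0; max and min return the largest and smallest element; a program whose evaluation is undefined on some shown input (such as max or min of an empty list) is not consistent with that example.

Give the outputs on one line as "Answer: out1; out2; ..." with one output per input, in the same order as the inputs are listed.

13122; 8748; 80919

Execution, op by op:
  [5, 29, 26, -35, 2, -41, -13, 45] -> [-45, -261, -234, 315, -18, 369, 117, -405] -> [-405, -2349, -2106, 2835, -162, 3321, 1053, -3645] -> [3645, 21141, 18954, -25515, 1458, -29889, -9477, 32805] -> 13122
  [-6, -30, 40, 1, -4, -6, -15, 32] -> [54, 270, -360, -9, 36, 54, 135, -288] -> [486, 2430, -3240, -81, 324, 486, 1215, -2592] -> [-4374, -21870, 29160, 729, -2916, -4374, -10935, 23328] -> 8748
  [50, 47, 14] -> [-450, -423, -126] -> [-4050, -3807, -1134] -> [36450, 34263, 10206] -> 80919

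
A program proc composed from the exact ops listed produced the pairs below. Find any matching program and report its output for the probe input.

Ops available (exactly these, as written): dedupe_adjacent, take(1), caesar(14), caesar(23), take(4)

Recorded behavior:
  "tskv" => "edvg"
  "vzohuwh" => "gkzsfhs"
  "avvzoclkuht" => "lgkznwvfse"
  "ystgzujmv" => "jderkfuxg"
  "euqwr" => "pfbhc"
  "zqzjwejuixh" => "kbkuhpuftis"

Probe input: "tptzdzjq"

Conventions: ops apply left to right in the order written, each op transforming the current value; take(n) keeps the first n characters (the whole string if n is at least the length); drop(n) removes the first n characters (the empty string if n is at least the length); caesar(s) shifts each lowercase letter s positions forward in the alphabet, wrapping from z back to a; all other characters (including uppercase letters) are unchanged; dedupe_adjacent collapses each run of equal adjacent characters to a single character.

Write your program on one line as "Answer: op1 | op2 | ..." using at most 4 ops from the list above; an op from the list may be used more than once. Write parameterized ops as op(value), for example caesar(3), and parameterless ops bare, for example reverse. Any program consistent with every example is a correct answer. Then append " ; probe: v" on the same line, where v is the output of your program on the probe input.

caesar(23) | caesar(14) | dedupe_adjacent ; probe: "eaekokub"

Check, running the answer program on each example:
  "tskv" -> "qphs" -> "edvg" -> "edvg"
  "vzohuwh" -> "swlerte" -> "gkzsfhs" -> "gkzsfhs"
  "avvzoclkuht" -> "xsswlzihreq" -> "lggkznwvfse" -> "lgkznwvfse"
  "ystgzujmv" -> "vpqdwrgjs" -> "jderkfuxg" -> "jderkfuxg"
  "euqwr" -> "brnto" -> "pfbhc" -> "pfbhc"
  "zqzjwejuixh" -> "wnwgtbgrfue" -> "kbkuhpuftis" -> "kbkuhpuftis"
  probe: "tptzdzjq" -> "qmqwawgn" -> "eaekokub" -> "eaekokub"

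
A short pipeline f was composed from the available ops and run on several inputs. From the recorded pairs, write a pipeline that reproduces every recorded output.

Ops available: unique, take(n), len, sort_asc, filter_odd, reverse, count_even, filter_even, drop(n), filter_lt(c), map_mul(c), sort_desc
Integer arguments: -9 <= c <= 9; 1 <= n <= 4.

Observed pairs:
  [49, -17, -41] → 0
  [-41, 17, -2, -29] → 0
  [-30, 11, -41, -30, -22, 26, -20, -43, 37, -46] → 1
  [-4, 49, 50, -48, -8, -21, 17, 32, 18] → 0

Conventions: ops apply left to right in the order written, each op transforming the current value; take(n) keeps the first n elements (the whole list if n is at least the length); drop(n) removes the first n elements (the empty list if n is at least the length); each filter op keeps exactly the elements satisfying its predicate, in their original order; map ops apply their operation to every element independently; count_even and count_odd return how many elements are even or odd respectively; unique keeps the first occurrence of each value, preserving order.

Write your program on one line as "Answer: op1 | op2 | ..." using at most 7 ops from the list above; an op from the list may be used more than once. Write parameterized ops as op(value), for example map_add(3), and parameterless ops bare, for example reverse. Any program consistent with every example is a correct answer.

map_mul(9) | reverse | take(4) | drop(2) | reverse | count_even

Check, running the answer program on each example:
  [49, -17, -41] -> [441, -153, -369] -> [-369, -153, 441] -> [-369, -153, 441] -> [441] -> [441] -> 0
  [-41, 17, -2, -29] -> [-369, 153, -18, -261] -> [-261, -18, 153, -369] -> [-261, -18, 153, -369] -> [153, -369] -> [-369, 153] -> 0
  [-30, 11, -41, -30, -22, 26, -20, -43, 37, -46] -> [-270, 99, -369, -270, -198, 234, -180, -387, 333, -414] -> [-414, 333, -387, -180, 234, -198, -270, -369, 99, -270] -> [-414, 333, -387, -180] -> [-387, -180] -> [-180, -387] -> 1
  [-4, 49, 50, -48, -8, -21, 17, 32, 18] -> [-36, 441, 450, -432, -72, -189, 153, 288, 162] -> [162, 288, 153, -189, -72, -432, 450, 441, -36] -> [162, 288, 153, -189] -> [153, -189] -> [-189, 153] -> 0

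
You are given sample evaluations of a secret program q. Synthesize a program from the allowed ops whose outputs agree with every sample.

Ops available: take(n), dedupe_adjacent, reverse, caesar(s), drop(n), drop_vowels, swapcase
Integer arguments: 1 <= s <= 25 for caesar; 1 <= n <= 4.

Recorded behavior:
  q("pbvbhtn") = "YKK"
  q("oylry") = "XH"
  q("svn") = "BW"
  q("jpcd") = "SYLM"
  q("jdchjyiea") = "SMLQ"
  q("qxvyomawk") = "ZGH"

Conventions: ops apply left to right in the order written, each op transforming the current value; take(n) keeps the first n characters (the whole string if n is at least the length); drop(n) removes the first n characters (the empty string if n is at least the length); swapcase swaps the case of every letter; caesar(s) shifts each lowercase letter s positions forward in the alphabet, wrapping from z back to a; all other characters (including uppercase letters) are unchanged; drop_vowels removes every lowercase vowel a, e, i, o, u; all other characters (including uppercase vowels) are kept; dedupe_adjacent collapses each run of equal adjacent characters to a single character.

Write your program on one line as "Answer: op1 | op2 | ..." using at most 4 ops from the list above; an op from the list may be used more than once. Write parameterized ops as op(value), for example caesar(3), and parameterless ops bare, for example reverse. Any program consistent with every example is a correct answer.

caesar(9) | take(4) | drop_vowels | swapcase

Check, running the answer program on each example:
  "pbvbhtn" -> "ykekqcw" -> "ykek" -> "ykk" -> "YKK"
  "oylry" -> "xhuah" -> "xhua" -> "xh" -> "XH"
  "svn" -> "bew" -> "bew" -> "bw" -> "BW"
  "jpcd" -> "sylm" -> "sylm" -> "sylm" -> "SYLM"
  "jdchjyiea" -> "smlqshrnj" -> "smlq" -> "smlq" -> "SMLQ"
  "qxvyomawk" -> "zgehxvjft" -> "zgeh" -> "zgh" -> "ZGH"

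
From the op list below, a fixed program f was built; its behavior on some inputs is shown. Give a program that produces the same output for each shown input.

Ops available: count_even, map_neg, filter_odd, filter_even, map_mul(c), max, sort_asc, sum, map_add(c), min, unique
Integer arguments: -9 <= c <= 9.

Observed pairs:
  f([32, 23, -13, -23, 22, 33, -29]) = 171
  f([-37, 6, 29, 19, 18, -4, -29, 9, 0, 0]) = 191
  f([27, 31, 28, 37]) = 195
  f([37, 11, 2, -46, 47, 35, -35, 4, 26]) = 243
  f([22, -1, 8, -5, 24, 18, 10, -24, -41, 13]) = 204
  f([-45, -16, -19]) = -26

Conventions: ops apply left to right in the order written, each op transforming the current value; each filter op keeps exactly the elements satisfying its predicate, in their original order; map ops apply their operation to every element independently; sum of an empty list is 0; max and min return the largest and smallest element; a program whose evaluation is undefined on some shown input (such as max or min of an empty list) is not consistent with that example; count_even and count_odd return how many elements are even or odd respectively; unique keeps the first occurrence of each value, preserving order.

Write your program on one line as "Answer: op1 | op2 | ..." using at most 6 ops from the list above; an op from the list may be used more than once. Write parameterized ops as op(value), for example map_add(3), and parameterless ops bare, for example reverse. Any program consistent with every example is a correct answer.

map_add(4) | sort_asc | map_add(7) | map_add(7) | sum

Check, running the answer program on each example:
  [32, 23, -13, -23, 22, 33, -29] -> [36, 27, -9, -19, 26, 37, -25] -> [-25, -19, -9, 26, 27, 36, 37] -> [-18, -12, -2, 33, 34, 43, 44] -> [-11, -5, 5, 40, 41, 50, 51] -> 171
  [-37, 6, 29, 19, 18, -4, -29, 9, 0, 0] -> [-33, 10, 33, 23, 22, 0, -25, 13, 4, 4] -> [-33, -25, 0, 4, 4, 10, 13, 22, 23, 33] -> [-26, -18, 7, 11, 11, 17, 20, 29, 30, 40] -> [-19, -11, 14, 18, 18, 24, 27, 36, 37, 47] -> 191
  [27, 31, 28, 37] -> [31, 35, 32, 41] -> [31, 32, 35, 41] -> [38, 39, 42, 48] -> [45, 46, 49, 55] -> 195
  [37, 11, 2, -46, 47, 35, -35, 4, 26] -> [41, 15, 6, -42, 51, 39, -31, 8, 30] -> [-42, -31, 6, 8, 15, 30, 39, 41, 51] -> [-35, -24, 13, 15, 22, 37, 46, 48, 58] -> [-28, -17, 20, 22, 29, 44, 53, 55, 65] -> 243
  [22, -1, 8, -5, 24, 18, 10, -24, -41, 13] -> [26, 3, 12, -1, 28, 22, 14, -20, -37, 17] -> [-37, -20, -1, 3, 12, 14, 17, 22, 26, 28] -> [-30, -13, 6, 10, 19, 21, 24, 29, 33, 35] -> [-23, -6, 13, 17, 26, 28, 31, 36, 40, 42] -> 204
  [-45, -16, -19] -> [-41, -12, -15] -> [-41, -15, -12] -> [-34, -8, -5] -> [-27, -1, 2] -> -26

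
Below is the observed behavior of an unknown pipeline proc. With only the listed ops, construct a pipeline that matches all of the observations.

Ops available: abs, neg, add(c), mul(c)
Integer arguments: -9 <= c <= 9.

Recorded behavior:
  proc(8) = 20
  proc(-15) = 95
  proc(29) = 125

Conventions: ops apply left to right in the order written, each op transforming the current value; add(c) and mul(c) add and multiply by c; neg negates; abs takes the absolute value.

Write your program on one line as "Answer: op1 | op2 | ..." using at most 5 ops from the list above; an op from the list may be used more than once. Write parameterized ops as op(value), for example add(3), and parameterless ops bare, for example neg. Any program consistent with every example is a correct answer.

neg | add(4) | mul(-5) | abs

Check, running the answer program on each example:
  8 -> -8 -> -4 -> 20 -> 20
  -15 -> 15 -> 19 -> -95 -> 95
  29 -> -29 -> -25 -> 125 -> 125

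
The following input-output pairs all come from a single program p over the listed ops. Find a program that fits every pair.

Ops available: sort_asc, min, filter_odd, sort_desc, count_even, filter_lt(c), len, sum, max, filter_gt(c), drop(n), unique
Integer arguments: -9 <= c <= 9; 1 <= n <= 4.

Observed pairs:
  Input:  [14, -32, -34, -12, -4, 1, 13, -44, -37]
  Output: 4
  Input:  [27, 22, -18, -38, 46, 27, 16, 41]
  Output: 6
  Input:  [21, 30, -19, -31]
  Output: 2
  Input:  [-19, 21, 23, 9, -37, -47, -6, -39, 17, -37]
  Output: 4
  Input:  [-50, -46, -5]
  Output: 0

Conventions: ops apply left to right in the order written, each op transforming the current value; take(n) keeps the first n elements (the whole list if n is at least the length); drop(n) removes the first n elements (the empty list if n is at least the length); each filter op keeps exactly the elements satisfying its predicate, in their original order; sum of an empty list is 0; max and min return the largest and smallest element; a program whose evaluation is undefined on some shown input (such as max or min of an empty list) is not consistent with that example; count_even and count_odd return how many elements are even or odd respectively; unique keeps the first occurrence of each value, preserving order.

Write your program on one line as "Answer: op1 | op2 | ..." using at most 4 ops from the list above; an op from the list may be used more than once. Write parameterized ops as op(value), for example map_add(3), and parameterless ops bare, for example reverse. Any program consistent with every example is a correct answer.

filter_gt(-5) | sort_asc | sort_desc | len

Check, running the answer program on each example:
  [14, -32, -34, -12, -4, 1, 13, -44, -37] -> [14, -4, 1, 13] -> [-4, 1, 13, 14] -> [14, 13, 1, -4] -> 4
  [27, 22, -18, -38, 46, 27, 16, 41] -> [27, 22, 46, 27, 16, 41] -> [16, 22, 27, 27, 41, 46] -> [46, 41, 27, 27, 22, 16] -> 6
  [21, 30, -19, -31] -> [21, 30] -> [21, 30] -> [30, 21] -> 2
  [-19, 21, 23, 9, -37, -47, -6, -39, 17, -37] -> [21, 23, 9, 17] -> [9, 17, 21, 23] -> [23, 21, 17, 9] -> 4
  [-50, -46, -5] -> [] -> [] -> [] -> 0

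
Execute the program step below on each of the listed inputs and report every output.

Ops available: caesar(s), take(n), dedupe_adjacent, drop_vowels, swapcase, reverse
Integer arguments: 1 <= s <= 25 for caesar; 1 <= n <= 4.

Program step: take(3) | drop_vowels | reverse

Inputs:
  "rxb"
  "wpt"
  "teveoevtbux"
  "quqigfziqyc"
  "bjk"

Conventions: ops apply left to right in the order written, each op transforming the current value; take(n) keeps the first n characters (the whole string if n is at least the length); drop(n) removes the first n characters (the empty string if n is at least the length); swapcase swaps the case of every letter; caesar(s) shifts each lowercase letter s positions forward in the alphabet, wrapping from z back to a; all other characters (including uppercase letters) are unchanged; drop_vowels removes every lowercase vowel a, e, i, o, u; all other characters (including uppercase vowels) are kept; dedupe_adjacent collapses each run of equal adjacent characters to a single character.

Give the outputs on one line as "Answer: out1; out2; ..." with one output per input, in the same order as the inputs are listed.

Execution, op by op:
  "rxb" -> "rxb" -> "rxb" -> "bxr"
  "wpt" -> "wpt" -> "wpt" -> "tpw"
  "teveoevtbux" -> "tev" -> "tv" -> "vt"
  "quqigfziqyc" -> "quq" -> "qq" -> "qq"
  "bjk" -> "bjk" -> "bjk" -> "kjb"

"bxr"; "tpw"; "vt"; "qq"; "kjb"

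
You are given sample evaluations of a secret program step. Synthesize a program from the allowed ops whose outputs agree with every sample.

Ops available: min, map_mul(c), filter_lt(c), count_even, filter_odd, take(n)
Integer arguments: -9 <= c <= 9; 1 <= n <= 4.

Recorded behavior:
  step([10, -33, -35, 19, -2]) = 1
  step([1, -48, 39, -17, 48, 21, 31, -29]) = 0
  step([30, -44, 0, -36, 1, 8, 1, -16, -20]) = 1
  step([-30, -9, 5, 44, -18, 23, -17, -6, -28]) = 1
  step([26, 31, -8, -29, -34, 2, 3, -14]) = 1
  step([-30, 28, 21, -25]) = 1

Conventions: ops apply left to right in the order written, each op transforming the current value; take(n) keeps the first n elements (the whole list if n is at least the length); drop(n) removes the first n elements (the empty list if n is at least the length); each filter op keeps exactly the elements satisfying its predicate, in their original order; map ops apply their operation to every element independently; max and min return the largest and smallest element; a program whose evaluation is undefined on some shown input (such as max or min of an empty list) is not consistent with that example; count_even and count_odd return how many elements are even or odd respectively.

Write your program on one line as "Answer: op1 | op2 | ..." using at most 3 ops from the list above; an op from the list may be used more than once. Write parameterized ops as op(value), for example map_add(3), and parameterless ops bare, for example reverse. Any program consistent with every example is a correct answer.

take(2) | take(1) | count_even

Check, running the answer program on each example:
  [10, -33, -35, 19, -2] -> [10, -33] -> [10] -> 1
  [1, -48, 39, -17, 48, 21, 31, -29] -> [1, -48] -> [1] -> 0
  [30, -44, 0, -36, 1, 8, 1, -16, -20] -> [30, -44] -> [30] -> 1
  [-30, -9, 5, 44, -18, 23, -17, -6, -28] -> [-30, -9] -> [-30] -> 1
  [26, 31, -8, -29, -34, 2, 3, -14] -> [26, 31] -> [26] -> 1
  [-30, 28, 21, -25] -> [-30, 28] -> [-30] -> 1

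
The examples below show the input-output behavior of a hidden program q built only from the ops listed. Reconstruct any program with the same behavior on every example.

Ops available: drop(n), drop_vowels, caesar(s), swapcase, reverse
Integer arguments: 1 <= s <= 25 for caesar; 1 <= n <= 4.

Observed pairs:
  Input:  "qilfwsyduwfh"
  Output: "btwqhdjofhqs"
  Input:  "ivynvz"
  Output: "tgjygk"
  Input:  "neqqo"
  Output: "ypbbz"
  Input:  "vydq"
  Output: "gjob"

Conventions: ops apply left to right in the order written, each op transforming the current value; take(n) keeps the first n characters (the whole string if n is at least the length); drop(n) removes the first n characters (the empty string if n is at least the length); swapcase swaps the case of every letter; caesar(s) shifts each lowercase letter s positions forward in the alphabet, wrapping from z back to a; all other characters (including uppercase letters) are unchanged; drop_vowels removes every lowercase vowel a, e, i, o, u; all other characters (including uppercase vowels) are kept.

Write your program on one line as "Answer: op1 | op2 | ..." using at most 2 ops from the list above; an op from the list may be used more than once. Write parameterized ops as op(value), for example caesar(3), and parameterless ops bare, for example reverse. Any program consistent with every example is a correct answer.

caesar(14) | caesar(23)

Check, running the answer program on each example:
  "qilfwsyduwfh" -> "ewztkgmriktv" -> "btwqhdjofhqs"
  "ivynvz" -> "wjmbjn" -> "tgjygk"
  "neqqo" -> "bseec" -> "ypbbz"
  "vydq" -> "jmre" -> "gjob"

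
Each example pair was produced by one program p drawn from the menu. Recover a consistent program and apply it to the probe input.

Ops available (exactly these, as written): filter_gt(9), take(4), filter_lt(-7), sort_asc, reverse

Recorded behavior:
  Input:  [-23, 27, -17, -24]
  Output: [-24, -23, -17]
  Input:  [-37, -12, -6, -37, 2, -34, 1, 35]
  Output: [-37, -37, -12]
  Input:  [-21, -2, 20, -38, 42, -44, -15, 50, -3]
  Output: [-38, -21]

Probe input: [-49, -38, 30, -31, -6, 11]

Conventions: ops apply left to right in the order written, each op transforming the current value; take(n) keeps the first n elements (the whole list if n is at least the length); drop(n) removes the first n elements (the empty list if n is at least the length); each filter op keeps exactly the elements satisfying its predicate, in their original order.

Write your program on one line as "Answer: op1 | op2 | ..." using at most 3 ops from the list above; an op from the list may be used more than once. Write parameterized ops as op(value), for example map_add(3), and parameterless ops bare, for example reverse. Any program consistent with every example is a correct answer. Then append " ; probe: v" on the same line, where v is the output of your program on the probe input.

take(4) | sort_asc | filter_lt(-7) ; probe: [-49, -38, -31]

Check, running the answer program on each example:
  [-23, 27, -17, -24] -> [-23, 27, -17, -24] -> [-24, -23, -17, 27] -> [-24, -23, -17]
  [-37, -12, -6, -37, 2, -34, 1, 35] -> [-37, -12, -6, -37] -> [-37, -37, -12, -6] -> [-37, -37, -12]
  [-21, -2, 20, -38, 42, -44, -15, 50, -3] -> [-21, -2, 20, -38] -> [-38, -21, -2, 20] -> [-38, -21]
  probe: [-49, -38, 30, -31, -6, 11] -> [-49, -38, 30, -31] -> [-49, -38, -31, 30] -> [-49, -38, -31]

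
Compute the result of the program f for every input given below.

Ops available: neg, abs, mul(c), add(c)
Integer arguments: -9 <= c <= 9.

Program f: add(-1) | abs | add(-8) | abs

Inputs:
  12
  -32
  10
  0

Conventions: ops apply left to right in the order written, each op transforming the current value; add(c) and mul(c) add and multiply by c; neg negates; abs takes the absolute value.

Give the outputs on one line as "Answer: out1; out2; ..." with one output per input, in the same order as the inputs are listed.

Execution, op by op:
  12 -> 11 -> 11 -> 3 -> 3
  -32 -> -33 -> 33 -> 25 -> 25
  10 -> 9 -> 9 -> 1 -> 1
  0 -> -1 -> 1 -> -7 -> 7

3; 25; 1; 7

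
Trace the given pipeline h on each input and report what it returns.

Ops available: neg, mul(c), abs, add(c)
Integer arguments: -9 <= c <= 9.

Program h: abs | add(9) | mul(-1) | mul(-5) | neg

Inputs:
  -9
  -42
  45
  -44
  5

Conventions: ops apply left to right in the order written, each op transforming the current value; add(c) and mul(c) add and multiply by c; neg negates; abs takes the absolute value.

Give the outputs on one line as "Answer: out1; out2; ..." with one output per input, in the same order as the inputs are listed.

-90; -255; -270; -265; -70

Execution, op by op:
  -9 -> 9 -> 18 -> -18 -> 90 -> -90
  -42 -> 42 -> 51 -> -51 -> 255 -> -255
  45 -> 45 -> 54 -> -54 -> 270 -> -270
  -44 -> 44 -> 53 -> -53 -> 265 -> -265
  5 -> 5 -> 14 -> -14 -> 70 -> -70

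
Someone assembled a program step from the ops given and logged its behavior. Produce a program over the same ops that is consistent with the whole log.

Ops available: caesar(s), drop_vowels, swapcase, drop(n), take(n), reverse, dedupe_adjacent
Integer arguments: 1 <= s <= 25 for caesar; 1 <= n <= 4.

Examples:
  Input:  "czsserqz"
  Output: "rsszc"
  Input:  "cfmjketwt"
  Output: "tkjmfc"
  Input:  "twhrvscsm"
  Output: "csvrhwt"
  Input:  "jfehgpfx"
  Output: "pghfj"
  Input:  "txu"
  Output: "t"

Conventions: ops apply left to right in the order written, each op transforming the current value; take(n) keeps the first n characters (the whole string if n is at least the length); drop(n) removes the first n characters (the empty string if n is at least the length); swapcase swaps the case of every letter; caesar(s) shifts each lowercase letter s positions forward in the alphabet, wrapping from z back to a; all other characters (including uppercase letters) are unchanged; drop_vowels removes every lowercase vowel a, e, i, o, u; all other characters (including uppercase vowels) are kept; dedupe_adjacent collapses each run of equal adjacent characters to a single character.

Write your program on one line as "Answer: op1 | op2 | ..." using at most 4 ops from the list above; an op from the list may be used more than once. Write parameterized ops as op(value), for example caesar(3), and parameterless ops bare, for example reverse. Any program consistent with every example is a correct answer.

reverse | drop(2) | drop_vowels

Check, running the answer program on each example:
  "czsserqz" -> "zqresszc" -> "resszc" -> "rsszc"
  "cfmjketwt" -> "twtekjmfc" -> "tekjmfc" -> "tkjmfc"
  "twhrvscsm" -> "mscsvrhwt" -> "csvrhwt" -> "csvrhwt"
  "jfehgpfx" -> "xfpghefj" -> "pghefj" -> "pghfj"
  "txu" -> "uxt" -> "t" -> "t"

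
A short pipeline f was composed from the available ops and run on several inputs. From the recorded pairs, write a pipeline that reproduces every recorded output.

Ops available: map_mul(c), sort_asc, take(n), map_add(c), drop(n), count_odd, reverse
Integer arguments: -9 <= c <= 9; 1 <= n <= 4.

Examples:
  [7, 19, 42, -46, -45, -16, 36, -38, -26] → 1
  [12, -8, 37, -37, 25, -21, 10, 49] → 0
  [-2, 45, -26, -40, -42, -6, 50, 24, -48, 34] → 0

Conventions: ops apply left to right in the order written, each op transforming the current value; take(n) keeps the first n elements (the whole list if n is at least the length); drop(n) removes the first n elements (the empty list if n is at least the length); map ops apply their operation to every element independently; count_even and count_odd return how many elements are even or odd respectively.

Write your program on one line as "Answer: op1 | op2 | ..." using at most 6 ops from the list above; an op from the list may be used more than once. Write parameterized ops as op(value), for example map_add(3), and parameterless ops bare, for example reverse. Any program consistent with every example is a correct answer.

take(2) | reverse | map_mul(-1) | reverse | take(1) | count_odd

Check, running the answer program on each example:
  [7, 19, 42, -46, -45, -16, 36, -38, -26] -> [7, 19] -> [19, 7] -> [-19, -7] -> [-7, -19] -> [-7] -> 1
  [12, -8, 37, -37, 25, -21, 10, 49] -> [12, -8] -> [-8, 12] -> [8, -12] -> [-12, 8] -> [-12] -> 0
  [-2, 45, -26, -40, -42, -6, 50, 24, -48, 34] -> [-2, 45] -> [45, -2] -> [-45, 2] -> [2, -45] -> [2] -> 0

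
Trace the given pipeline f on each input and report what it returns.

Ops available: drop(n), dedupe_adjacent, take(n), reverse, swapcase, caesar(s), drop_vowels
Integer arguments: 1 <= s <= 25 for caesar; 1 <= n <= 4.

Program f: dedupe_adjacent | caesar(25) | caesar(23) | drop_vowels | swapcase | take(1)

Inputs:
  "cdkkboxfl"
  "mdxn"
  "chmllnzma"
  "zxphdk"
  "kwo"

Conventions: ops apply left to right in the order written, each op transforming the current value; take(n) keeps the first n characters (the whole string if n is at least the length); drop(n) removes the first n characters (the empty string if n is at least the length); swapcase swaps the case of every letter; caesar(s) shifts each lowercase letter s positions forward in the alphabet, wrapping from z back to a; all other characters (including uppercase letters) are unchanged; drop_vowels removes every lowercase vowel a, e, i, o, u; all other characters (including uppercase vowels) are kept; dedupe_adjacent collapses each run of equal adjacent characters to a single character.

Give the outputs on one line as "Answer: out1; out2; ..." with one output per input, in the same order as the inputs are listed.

Execution, op by op:
  "cdkkboxfl" -> "cdkboxfl" -> "bcjanwek" -> "yzgxktbh" -> "yzgxktbh" -> "YZGXKTBH" -> "Y"
  "mdxn" -> "mdxn" -> "lcwm" -> "iztj" -> "ztj" -> "ZTJ" -> "Z"
  "chmllnzma" -> "chmlnzma" -> "bglkmylz" -> "ydihjviw" -> "ydhjvw" -> "YDHJVW" -> "Y"
  "zxphdk" -> "zxphdk" -> "ywogcj" -> "vtldzg" -> "vtldzg" -> "VTLDZG" -> "V"
  "kwo" -> "kwo" -> "jvn" -> "gsk" -> "gsk" -> "GSK" -> "G"

"Y"; "Z"; "Y"; "V"; "G"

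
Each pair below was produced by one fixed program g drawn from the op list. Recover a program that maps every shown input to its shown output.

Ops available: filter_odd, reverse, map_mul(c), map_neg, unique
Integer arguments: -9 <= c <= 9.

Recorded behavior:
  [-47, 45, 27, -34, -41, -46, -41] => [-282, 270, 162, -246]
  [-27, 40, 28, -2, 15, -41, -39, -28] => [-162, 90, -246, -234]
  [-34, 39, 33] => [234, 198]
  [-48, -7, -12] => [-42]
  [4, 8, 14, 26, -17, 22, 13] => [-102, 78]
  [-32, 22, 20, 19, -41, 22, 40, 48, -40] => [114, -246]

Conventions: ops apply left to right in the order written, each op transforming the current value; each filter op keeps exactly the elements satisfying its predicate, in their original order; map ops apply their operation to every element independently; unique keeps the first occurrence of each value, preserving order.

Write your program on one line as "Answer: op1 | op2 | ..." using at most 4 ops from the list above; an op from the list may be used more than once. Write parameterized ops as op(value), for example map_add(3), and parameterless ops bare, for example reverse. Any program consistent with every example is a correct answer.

filter_odd | map_mul(6) | unique

Check, running the answer program on each example:
  [-47, 45, 27, -34, -41, -46, -41] -> [-47, 45, 27, -41, -41] -> [-282, 270, 162, -246, -246] -> [-282, 270, 162, -246]
  [-27, 40, 28, -2, 15, -41, -39, -28] -> [-27, 15, -41, -39] -> [-162, 90, -246, -234] -> [-162, 90, -246, -234]
  [-34, 39, 33] -> [39, 33] -> [234, 198] -> [234, 198]
  [-48, -7, -12] -> [-7] -> [-42] -> [-42]
  [4, 8, 14, 26, -17, 22, 13] -> [-17, 13] -> [-102, 78] -> [-102, 78]
  [-32, 22, 20, 19, -41, 22, 40, 48, -40] -> [19, -41] -> [114, -246] -> [114, -246]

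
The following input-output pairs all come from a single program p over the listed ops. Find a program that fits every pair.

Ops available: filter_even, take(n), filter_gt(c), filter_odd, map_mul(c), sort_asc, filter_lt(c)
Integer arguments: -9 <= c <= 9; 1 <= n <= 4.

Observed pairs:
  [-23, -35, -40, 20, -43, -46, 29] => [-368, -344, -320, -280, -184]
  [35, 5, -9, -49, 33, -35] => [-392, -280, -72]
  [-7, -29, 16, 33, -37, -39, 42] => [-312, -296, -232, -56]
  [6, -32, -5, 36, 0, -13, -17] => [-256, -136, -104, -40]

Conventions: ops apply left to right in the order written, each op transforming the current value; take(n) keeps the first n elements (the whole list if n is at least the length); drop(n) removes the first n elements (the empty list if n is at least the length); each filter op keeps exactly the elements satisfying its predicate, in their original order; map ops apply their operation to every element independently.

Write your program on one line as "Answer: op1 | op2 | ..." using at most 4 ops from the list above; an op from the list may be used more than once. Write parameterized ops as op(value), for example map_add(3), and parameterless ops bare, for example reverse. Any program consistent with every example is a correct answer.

filter_lt(-2) | map_mul(8) | sort_asc

Check, running the answer program on each example:
  [-23, -35, -40, 20, -43, -46, 29] -> [-23, -35, -40, -43, -46] -> [-184, -280, -320, -344, -368] -> [-368, -344, -320, -280, -184]
  [35, 5, -9, -49, 33, -35] -> [-9, -49, -35] -> [-72, -392, -280] -> [-392, -280, -72]
  [-7, -29, 16, 33, -37, -39, 42] -> [-7, -29, -37, -39] -> [-56, -232, -296, -312] -> [-312, -296, -232, -56]
  [6, -32, -5, 36, 0, -13, -17] -> [-32, -5, -13, -17] -> [-256, -40, -104, -136] -> [-256, -136, -104, -40]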